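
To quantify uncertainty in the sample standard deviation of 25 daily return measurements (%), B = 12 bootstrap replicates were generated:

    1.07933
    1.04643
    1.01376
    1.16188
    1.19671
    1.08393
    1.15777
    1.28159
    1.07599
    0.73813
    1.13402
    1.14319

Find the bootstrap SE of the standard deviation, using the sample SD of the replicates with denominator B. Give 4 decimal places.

Bootstrap SE is the standard deviation of the 12 replicate standard deviations.
Mean of replicates: (1.07933 + 1.04643 + 1.01376 + 1.16188 + 1.19671 + 1.08393 + 1.15777 + 1.28159 + 1.07599 + 0.73813 + 1.13402 + 1.14319) / 12 = 13.112730 / 12 = 1.092727
Sum of squared deviations: (−0.013397)² + (−0.046297)² + (−0.078967)² + (+0.069153)² + (+0.103983)² + (−0.008797)² + (+0.065043)² + (+0.188863)² + (−0.016737)² + (−0.354597)² + (+0.041293)² + (+0.050463)² = 0.194401
Variance = 0.194401 / 12 = 0.016200
SE* = √0.016200

SE* = 0.1273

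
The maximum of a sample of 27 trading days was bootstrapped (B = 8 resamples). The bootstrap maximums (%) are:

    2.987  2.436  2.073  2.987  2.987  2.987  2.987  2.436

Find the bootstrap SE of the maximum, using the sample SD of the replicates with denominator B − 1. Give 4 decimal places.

SE* = 0.3654

Bootstrap SE is the standard deviation of the 8 replicate maximums.
Mean of replicates: (2.987 + 2.436 + 2.073 + 2.987 + 2.987 + 2.987 + 2.987 + 2.436) / 8 = 21.88000 / 8 = 2.73500
Sum of squared deviations: (+0.25200)² + (−0.29900)² + (−0.66200)² + (+0.25200)² + (+0.25200)² + (+0.25200)² + (+0.25200)² + (−0.29900)² = 0.93457
Variance = 0.93457 / 7 = 0.13351
SE* = √0.13351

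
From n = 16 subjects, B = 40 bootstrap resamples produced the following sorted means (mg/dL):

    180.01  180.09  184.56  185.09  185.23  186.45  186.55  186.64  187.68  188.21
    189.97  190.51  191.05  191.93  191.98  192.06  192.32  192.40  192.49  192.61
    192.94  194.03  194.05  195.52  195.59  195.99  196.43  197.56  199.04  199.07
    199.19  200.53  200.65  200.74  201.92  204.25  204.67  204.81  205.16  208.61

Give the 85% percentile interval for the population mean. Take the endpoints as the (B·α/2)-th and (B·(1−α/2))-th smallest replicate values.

(184.56, 204.67)

α = 0.15; lower rank = 40 × 0.075 = 3; upper rank = 40 × 0.925 = 37.
The 3rd smallest replicate is 184.56; the 37th is 204.67.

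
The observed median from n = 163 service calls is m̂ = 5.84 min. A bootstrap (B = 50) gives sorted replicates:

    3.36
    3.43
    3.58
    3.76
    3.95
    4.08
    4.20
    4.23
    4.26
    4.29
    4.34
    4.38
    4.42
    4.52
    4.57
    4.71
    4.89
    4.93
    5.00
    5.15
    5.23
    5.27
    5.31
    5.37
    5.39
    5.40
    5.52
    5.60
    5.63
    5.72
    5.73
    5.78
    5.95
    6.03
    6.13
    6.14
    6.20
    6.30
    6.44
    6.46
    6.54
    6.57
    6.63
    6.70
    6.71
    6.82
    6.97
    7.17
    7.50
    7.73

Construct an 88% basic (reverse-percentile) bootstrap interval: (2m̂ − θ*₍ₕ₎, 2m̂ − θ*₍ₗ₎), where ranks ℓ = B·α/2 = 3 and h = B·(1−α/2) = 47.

(4.71, 8.10)

Percentile endpoints at ranks 3 and 47: θ*₍3₎ = 3.58, θ*₍47₎ = 6.97.
Basic interval reflects these around m̂:
  lower = 2 × 5.84 − 6.97 = 4.71
  upper = 2 × 5.84 − 3.58 = 8.10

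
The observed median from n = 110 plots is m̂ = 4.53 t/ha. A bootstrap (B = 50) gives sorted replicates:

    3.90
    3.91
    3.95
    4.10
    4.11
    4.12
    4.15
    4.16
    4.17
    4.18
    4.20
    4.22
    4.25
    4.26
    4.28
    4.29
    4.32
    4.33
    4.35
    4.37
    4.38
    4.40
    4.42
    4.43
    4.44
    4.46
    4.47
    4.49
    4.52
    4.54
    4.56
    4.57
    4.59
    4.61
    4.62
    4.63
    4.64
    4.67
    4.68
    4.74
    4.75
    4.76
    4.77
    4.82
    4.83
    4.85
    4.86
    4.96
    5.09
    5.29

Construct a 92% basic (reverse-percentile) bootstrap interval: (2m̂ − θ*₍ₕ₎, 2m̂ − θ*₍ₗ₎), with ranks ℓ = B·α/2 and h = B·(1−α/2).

Percentile endpoints at ranks 2 and 48: θ*₍2₎ = 3.91, θ*₍48₎ = 4.96.
Basic interval reflects these around m̂:
  lower = 2 × 4.53 − 4.96 = 4.10
  upper = 2 × 4.53 − 3.91 = 5.15

(4.10, 5.15)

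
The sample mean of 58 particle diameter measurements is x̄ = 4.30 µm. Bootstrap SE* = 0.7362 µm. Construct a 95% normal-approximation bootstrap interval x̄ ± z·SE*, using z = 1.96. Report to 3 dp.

(2.857, 5.743)

Margin = 1.96 × 0.7362 = 1.4430
Interval: 4.30 ± 1.4430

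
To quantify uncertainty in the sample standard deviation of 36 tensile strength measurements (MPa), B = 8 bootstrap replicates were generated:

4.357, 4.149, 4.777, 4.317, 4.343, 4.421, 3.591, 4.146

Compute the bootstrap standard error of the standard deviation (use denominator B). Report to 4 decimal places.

SE* = 0.3134

Bootstrap SE is the standard deviation of the 8 replicate standard deviations.
Mean of replicates: (4.357 + 4.149 + 4.777 + 4.317 + 4.343 + 4.421 + 3.591 + 4.146) / 8 = 34.10100 / 8 = 4.26262
Sum of squared deviations: (+0.09438)² + (−0.11362)² + (+0.51438)² + (+0.05438)² + (+0.08038)² + (+0.15838)² + (−0.67162)² + (−0.11662)² = 0.78558
Variance = 0.78558 / 8 = 0.09820
SE* = √0.09820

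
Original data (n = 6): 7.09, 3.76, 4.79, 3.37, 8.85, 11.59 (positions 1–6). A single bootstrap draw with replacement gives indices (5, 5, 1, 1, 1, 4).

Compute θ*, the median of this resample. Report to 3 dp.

Resample values: 8.85, 8.85, 7.09, 7.09, 7.09, 3.37.
Sorted: 3.37, 7.09, 7.09, 7.09, 8.85, 8.85
Median = average of the two middle values = 7.090

θ* = 7.090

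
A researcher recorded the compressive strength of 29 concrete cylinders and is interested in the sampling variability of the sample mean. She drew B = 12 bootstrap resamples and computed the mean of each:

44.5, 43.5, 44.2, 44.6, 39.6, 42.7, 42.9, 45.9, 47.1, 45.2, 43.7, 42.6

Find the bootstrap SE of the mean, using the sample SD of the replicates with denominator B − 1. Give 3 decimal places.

Bootstrap SE is the standard deviation of the 12 replicate means.
Mean of replicates: (44.5 + 43.5 + 44.2 + 44.6 + 39.6 + 42.7 + 42.9 + 45.9 + 47.1 + 45.2 + 43.7 + 42.6) / 12 = 526.5000 / 12 = 43.8750
Sum of squared deviations: (+0.6250)² + (−0.3750)² + (+0.3250)² + (+0.7250)² + (−4.2750)² + (−1.1750)² + (−0.9750)² + (+2.0250)² + (+3.2250)² + (+1.3250)² + (−0.1750)² + (−1.2750)² = 39.6825
Variance = 39.6825 / 11 = 3.6075
SE* = √3.6075

SE* = 1.899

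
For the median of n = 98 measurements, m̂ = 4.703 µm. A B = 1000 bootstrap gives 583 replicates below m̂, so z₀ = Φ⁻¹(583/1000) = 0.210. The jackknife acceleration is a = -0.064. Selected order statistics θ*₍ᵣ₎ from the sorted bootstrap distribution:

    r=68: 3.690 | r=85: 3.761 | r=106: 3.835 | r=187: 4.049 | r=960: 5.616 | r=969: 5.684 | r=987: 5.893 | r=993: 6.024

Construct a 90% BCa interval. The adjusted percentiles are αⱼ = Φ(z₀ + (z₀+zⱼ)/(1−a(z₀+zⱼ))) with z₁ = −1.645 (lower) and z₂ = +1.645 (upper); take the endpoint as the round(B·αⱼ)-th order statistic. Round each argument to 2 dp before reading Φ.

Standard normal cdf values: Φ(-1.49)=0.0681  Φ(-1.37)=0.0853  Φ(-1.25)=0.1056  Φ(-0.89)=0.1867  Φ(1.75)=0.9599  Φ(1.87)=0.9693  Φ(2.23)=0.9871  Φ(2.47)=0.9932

(3.761, 5.684)

Lower: z₀ + z₁ = 0.210 + (-1.645) = -1.435; 1 − a(z₀+z₁) = 1 − (-0.064)(-1.435) = 0.9082; argument = 0.210 + (-1.435)/0.9082 = -1.3701 → -1.37.
α₁ = Φ(-1.37) = 0.0853; rank = round(1000 × 0.0853) = 85; θ*₍85₎ = 3.761.
Upper: z₀ + z₂ = 1.855; 1 − a(z₀+z₂) = 1.1187; argument = 1.8681 → 1.87; α₂ = 0.9693; rank = 969; θ*₍969₎ = 5.684.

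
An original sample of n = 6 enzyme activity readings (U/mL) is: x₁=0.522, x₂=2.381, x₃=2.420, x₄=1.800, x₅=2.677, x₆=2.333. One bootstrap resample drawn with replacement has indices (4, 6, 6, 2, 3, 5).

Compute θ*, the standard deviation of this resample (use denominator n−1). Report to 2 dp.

Resample values: 1.800, 2.333, 2.333, 2.381, 2.420, 2.677.
Mean = 2.3240; sum of squared deviations = 0.4118
s² = 0.4118 / 5 = 0.0824
s = √0.0824 = 0.29

θ* = 0.29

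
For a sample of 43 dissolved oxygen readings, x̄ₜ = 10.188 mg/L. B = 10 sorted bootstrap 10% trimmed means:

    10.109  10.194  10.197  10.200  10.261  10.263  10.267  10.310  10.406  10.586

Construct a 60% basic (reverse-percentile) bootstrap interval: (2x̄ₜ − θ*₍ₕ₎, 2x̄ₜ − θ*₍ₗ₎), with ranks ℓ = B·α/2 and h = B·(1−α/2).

Percentile endpoints at ranks 2 and 8: θ*₍2₎ = 10.194, θ*₍8₎ = 10.310.
Basic interval reflects these around x̄ₜ:
  lower = 2 × 10.188 − 10.310 = 10.066
  upper = 2 × 10.188 − 10.194 = 10.182

(10.066, 10.182)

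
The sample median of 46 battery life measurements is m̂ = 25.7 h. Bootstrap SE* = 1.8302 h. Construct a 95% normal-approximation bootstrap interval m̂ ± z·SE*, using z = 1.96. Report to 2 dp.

(22.11, 29.29)

Margin = 1.96 × 1.8302 = 3.587
Interval: 25.7 ± 3.587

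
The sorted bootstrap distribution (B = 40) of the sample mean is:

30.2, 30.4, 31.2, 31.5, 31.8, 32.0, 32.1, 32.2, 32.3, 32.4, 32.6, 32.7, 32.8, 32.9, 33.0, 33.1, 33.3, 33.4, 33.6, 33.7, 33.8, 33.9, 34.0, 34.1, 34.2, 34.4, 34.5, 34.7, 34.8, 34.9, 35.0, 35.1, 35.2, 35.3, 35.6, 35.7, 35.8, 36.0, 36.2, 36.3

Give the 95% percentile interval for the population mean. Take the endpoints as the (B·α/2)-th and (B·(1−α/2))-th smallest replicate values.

(30.2, 36.2)

α = 0.05; lower rank = 40 × 0.025 = 1; upper rank = 40 × 0.975 = 39.
The 1st smallest replicate is 30.2; the 39th is 36.2.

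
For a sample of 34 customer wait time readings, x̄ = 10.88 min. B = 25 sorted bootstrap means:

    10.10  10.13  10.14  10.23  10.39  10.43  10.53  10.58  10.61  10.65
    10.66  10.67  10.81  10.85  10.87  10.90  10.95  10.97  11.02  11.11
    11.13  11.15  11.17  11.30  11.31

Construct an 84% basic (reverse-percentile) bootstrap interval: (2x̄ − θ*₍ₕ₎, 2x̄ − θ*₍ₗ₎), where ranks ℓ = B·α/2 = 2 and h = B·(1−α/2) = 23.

(10.59, 11.63)

Percentile endpoints at ranks 2 and 23: θ*₍2₎ = 10.13, θ*₍23₎ = 11.17.
Basic interval reflects these around x̄:
  lower = 2 × 10.88 − 11.17 = 10.59
  upper = 2 × 10.88 − 10.13 = 11.63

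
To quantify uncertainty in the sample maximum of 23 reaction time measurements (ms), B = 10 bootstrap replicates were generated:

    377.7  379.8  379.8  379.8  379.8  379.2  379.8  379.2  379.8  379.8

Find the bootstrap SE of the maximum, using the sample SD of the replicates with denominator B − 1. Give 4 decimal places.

SE* = 0.6701

Bootstrap SE is the standard deviation of the 10 replicate maximums.
Mean of replicates: (377.7 + 379.8 + 379.8 + 379.8 + 379.8 + 379.2 + 379.8 + 379.2 + 379.8 + 379.8) / 10 = 3794.70000 / 10 = 379.47000
Sum of squared deviations: (−1.77000)² + (+0.33000)² + (+0.33000)² + (+0.33000)² + (+0.33000)² + (−0.27000)² + (+0.33000)² + (−0.27000)² + (+0.33000)² + (+0.33000)² = 4.04100
Variance = 4.04100 / 9 = 0.44900
SE* = √0.44900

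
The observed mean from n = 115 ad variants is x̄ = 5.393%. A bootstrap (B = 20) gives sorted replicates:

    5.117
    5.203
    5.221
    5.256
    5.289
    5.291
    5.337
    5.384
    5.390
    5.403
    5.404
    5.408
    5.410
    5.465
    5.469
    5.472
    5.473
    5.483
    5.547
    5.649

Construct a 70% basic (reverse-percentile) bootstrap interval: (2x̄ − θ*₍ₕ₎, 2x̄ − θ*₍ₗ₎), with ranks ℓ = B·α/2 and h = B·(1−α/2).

Percentile endpoints at ranks 3 and 17: θ*₍3₎ = 5.221, θ*₍17₎ = 5.473.
Basic interval reflects these around x̄:
  lower = 2 × 5.393 − 5.473 = 5.313
  upper = 2 × 5.393 − 5.221 = 5.565

(5.313, 5.565)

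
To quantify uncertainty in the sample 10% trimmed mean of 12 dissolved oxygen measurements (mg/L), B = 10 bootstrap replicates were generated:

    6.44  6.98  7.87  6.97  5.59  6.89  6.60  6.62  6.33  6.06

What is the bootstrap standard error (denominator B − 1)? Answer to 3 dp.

Bootstrap SE is the standard deviation of the 10 replicate 10% trimmed means.
Mean of replicates: (6.44 + 6.98 + 7.87 + 6.97 + 5.59 + 6.89 + 6.60 + 6.62 + 6.33 + 6.06) / 10 = 66.3500 / 10 = 6.6350
Sum of squared deviations: (−0.1950)² + (+0.3450)² + (+1.2350)² + (+0.3350)² + (−1.0450)² + (+0.2550)² + (−0.0350)² + (−0.0150)² + (−0.3050)² + (−0.5750)² = 3.3767
Variance = 3.3767 / 9 = 0.3752
SE* = √0.3752

SE* = 0.613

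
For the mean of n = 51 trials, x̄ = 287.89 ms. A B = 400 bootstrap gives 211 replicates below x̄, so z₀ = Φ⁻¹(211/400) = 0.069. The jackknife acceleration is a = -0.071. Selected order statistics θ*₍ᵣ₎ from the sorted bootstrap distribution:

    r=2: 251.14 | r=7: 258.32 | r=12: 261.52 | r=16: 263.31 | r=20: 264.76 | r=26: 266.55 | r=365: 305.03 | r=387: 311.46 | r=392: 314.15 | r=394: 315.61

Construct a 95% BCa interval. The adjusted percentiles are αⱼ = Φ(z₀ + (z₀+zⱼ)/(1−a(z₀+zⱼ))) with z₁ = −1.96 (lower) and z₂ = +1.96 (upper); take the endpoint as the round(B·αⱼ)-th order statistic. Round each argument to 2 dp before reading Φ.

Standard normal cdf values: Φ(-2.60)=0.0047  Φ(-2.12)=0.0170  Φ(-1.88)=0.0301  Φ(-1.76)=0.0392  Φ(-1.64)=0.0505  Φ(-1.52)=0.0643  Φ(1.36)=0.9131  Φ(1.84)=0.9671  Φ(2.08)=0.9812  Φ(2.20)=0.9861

Lower: z₀ + z₁ = 0.069 + (-1.960) = -1.891; 1 − a(z₀+z₁) = 1 − (-0.071)(-1.891) = 0.8657; argument = 0.069 + (-1.891)/0.8657 = -2.1153 → -2.12.
α₁ = Φ(-2.12) = 0.0170; rank = round(400 × 0.0170) = 7; θ*₍7₎ = 258.32.
Upper: z₀ + z₂ = 2.029; 1 − a(z₀+z₂) = 1.1441; argument = 1.8425 → 1.84; α₂ = 0.9671; rank = 387; θ*₍387₎ = 311.46.

(258.32, 311.46)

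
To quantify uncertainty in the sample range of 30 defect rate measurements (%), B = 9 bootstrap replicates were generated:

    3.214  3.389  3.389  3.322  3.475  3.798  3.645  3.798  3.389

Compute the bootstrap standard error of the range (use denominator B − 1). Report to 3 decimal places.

SE* = 0.209

Bootstrap SE is the standard deviation of the 9 replicate ranges.
Mean of replicates: (3.214 + 3.389 + 3.389 + 3.322 + 3.475 + 3.798 + 3.645 + 3.798 + 3.389) / 9 = 31.4190 / 9 = 3.4910
Sum of squared deviations: (−0.2770)² + (−0.1020)² + (−0.1020)² + (−0.1690)² + (−0.0160)² + (+0.3070)² + (+0.1540)² + (+0.3070)² + (−0.1020)² = 0.3490
Variance = 0.3490 / 8 = 0.0436
SE* = √0.0436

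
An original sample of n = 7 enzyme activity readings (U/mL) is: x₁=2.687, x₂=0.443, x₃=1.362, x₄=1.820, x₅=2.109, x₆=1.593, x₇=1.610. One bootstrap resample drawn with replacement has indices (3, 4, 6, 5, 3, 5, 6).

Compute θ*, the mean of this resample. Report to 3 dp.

θ* = 1.707

Resample values: 1.362, 1.820, 1.593, 2.109, 1.362, 2.109, 1.593.
Mean = (1.362 + 1.820 + 1.593 + 2.109 + 1.362 + 2.109 + 1.593) / 7 = 11.9480 / 7 = 1.707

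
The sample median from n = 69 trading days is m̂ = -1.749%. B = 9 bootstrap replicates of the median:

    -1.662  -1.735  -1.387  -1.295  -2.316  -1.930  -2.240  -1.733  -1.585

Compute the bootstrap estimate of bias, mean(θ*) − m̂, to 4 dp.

mean(θ*) = ((-1.662) + (-1.735) + (-1.387) + (-1.295) + (-2.316) + (-1.930) + (-2.240) + (-1.733) + (-1.585)) / 9 = -1.76478
bias = -1.76478 − -1.749

bias = −0.0158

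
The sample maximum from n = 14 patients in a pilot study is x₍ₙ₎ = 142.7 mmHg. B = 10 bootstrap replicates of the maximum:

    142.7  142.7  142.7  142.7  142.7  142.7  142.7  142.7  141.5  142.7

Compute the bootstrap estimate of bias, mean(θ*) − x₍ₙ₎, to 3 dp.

mean(θ*) = (142.7 + 142.7 + 142.7 + 142.7 + 142.7 + 142.7 + 142.7 + 142.7 + 141.5 + 142.7) / 10 = 142.5800
bias = 142.5800 − 142.7

bias = −0.120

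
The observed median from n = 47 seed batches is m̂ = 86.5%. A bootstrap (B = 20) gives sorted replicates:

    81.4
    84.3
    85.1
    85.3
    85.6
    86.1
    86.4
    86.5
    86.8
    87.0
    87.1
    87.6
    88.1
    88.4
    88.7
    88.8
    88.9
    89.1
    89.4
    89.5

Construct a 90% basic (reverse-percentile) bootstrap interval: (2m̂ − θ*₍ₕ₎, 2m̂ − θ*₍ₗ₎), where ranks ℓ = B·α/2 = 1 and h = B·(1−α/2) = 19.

Percentile endpoints at ranks 1 and 19: θ*₍1₎ = 81.4, θ*₍19₎ = 89.4.
Basic interval reflects these around m̂:
  lower = 2 × 86.5 − 89.4 = 83.6
  upper = 2 × 86.5 − 81.4 = 91.6

(83.6, 91.6)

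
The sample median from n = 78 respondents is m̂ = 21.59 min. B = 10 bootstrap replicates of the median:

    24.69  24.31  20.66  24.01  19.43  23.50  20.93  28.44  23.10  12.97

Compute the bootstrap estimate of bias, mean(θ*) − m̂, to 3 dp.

mean(θ*) = (24.69 + 24.31 + 20.66 + 24.01 + 19.43 + 23.50 + 20.93 + 28.44 + 23.10 + 12.97) / 10 = 22.2040
bias = 22.2040 − 21.59

bias = +0.614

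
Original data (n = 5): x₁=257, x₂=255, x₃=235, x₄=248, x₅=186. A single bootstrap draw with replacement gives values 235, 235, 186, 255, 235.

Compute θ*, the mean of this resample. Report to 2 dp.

θ* = 229.20

Mean = (235 + 235 + 186 + 255 + 235) / 5 = 1146.0 / 5 = 229.20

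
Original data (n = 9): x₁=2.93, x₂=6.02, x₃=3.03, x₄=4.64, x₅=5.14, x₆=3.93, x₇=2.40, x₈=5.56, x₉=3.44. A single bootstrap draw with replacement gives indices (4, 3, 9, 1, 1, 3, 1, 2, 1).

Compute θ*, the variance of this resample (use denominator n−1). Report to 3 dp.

θ* = 1.172

Resample values: 4.64, 3.03, 3.44, 2.93, 2.93, 3.03, 2.93, 6.02, 2.93.
Mean = 3.5422; sum of squared deviations = 9.3790
s² = 9.3790 / 8 = 1.1724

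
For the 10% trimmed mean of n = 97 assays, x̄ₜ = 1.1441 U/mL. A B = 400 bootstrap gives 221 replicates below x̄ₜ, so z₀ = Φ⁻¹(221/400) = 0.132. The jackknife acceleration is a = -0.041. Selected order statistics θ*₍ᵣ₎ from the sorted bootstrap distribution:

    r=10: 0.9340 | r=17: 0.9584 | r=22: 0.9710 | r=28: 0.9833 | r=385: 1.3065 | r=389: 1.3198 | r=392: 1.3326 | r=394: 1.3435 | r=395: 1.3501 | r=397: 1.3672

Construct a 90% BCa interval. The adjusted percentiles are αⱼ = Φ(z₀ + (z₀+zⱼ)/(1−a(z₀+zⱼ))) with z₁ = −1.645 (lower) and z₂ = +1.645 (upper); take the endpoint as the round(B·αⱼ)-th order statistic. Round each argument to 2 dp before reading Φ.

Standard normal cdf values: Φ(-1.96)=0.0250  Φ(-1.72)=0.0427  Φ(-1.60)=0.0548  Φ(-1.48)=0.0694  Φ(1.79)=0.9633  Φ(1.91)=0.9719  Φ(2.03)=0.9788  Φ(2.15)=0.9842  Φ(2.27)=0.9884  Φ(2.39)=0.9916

(0.9833, 1.3065)

Lower: z₀ + z₁ = 0.132 + (-1.645) = -1.513; 1 − a(z₀+z₁) = 1 − (-0.041)(-1.513) = 0.9380; argument = 0.132 + (-1.513)/0.9380 = -1.4811 → -1.48.
α₁ = Φ(-1.48) = 0.0694; rank = round(400 × 0.0694) = 28; θ*₍28₎ = 0.9833.
Upper: z₀ + z₂ = 1.777; 1 − a(z₀+z₂) = 1.0729; argument = 1.7883 → 1.79; α₂ = 0.9633; rank = 385; θ*₍385₎ = 1.3065.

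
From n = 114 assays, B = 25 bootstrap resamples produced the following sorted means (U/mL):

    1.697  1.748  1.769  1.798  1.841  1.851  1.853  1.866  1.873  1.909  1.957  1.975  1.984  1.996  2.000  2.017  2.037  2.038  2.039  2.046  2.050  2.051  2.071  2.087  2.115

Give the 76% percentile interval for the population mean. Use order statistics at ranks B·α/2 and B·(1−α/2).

(1.769, 2.051)

α = 0.24; lower rank = 25 × 0.120 = 3; upper rank = 25 × 0.880 = 22.
The 3rd smallest replicate is 1.769; the 22nd is 2.051.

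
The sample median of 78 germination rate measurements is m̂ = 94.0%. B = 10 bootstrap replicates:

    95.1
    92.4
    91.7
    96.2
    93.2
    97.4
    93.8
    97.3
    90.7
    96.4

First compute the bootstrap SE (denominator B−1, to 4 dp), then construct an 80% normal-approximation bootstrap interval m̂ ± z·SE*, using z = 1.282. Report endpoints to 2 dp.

Mean of replicates = 94.4200; sum of squared deviations = 51.9160; SE* = √(51.9160/9) = 2.4018
Margin = 1.282 × 2.4018 = 3.079
Interval: 94.0 ± 3.079

(90.92, 97.08)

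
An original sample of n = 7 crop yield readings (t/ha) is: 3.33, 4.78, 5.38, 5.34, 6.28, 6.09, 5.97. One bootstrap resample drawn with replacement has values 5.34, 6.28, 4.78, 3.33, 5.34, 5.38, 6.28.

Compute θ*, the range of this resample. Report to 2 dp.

θ* = 2.95

Range = 6.28 − 3.33 = 2.95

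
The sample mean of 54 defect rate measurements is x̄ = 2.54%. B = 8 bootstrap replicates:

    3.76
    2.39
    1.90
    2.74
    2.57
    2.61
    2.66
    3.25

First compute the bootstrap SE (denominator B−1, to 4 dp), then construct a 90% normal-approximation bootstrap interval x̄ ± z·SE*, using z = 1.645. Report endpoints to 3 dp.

(1.622, 3.458)

Mean of replicates = 2.7350; sum of squared deviations = 2.1806; SE* = √(2.1806/7) = 0.5581
Margin = 1.645 × 0.5581 = 0.9181
Interval: 2.54 ± 0.9181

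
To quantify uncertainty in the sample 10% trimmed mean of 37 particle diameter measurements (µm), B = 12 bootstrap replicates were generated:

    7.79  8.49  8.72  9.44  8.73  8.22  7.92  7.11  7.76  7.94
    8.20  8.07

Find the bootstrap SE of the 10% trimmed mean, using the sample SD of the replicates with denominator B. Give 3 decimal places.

SE* = 0.569

Bootstrap SE is the standard deviation of the 12 replicate 10% trimmed means.
Mean of replicates: (7.79 + 8.49 + 8.72 + 9.44 + 8.73 + 8.22 + 7.92 + 7.11 + 7.76 + 7.94 + 8.20 + 8.07) / 12 = 98.3900 / 12 = 8.1992
Sum of squared deviations: (−0.4092)² + (+0.2908)² + (+0.5208)² + (+1.2408)² + (+0.5308)² + (+0.0208)² + (−0.2792)² + (−1.0892)² + (−0.4392)² + (−0.2592)² + (+0.0008)² + (−0.1292)² = 3.8861
Variance = 3.8861 / 12 = 0.3238
SE* = √0.3238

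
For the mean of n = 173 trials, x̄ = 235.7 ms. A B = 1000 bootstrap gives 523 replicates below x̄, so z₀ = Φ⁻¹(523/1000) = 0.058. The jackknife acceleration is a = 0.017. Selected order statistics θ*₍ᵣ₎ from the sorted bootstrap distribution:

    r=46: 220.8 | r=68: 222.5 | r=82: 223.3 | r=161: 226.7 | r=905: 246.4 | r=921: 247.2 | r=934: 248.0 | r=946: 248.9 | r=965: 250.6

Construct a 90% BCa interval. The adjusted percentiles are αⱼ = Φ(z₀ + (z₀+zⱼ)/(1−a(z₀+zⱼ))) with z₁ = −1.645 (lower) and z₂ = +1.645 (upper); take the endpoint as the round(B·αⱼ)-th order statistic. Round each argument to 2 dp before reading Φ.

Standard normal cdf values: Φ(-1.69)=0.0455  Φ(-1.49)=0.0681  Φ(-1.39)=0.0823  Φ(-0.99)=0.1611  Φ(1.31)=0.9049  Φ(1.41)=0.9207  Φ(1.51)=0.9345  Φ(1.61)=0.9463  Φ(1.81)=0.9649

(222.5, 250.6)

Lower: z₀ + z₁ = 0.058 + (-1.645) = -1.587; 1 − a(z₀+z₁) = 1 − (0.017)(-1.587) = 1.0270; argument = 0.058 + (-1.587)/1.0270 = -1.4873 → -1.49.
α₁ = Φ(-1.49) = 0.0681; rank = round(1000 × 0.0681) = 68; θ*₍68₎ = 222.5.
Upper: z₀ + z₂ = 1.703; 1 − a(z₀+z₂) = 0.9710; argument = 1.8118 → 1.81; α₂ = 0.9649; rank = 965; θ*₍965₎ = 250.6.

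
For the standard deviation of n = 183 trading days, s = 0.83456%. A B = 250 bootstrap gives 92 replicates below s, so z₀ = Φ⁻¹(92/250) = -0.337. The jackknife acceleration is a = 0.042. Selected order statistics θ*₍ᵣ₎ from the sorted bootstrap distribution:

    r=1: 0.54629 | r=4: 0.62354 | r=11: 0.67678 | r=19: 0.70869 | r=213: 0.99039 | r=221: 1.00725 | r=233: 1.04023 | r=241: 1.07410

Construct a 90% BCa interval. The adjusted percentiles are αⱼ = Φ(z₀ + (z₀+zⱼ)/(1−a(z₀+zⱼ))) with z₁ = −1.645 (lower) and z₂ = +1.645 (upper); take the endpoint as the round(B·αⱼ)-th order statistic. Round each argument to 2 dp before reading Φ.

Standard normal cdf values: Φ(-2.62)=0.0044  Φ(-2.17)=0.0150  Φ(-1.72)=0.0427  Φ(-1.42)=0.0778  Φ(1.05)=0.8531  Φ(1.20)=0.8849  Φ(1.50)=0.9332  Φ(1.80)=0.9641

Lower: z₀ + z₁ = -0.337 + (-1.645) = -1.982; 1 − a(z₀+z₁) = 1 − (0.042)(-1.982) = 1.0832; argument = -0.337 + (-1.982)/1.0832 = -2.1667 → -2.17.
α₁ = Φ(-2.17) = 0.0150; rank = round(250 × 0.0150) = 4; θ*₍4₎ = 0.62354.
Upper: z₀ + z₂ = 1.308; 1 − a(z₀+z₂) = 0.9451; argument = 1.0470 → 1.05; α₂ = 0.8531; rank = 213; θ*₍213₎ = 0.99039.

(0.62354, 0.99039)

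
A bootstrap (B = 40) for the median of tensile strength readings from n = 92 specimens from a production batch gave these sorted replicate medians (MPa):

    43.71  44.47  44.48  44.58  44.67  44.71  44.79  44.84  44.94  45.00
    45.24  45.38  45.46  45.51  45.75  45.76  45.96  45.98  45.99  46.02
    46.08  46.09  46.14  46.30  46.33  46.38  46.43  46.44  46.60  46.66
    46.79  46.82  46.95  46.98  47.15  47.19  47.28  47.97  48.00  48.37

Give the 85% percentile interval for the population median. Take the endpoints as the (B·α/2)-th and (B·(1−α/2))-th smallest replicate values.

(44.48, 47.28)

α = 0.15; lower rank = 40 × 0.075 = 3; upper rank = 40 × 0.925 = 37.
The 3rd smallest replicate is 44.48; the 37th is 47.28.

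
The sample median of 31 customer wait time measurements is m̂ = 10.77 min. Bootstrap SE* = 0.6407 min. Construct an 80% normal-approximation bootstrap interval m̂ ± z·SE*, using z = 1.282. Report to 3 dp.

Margin = 1.282 × 0.6407 = 0.8214
Interval: 10.77 ± 0.8214

(9.949, 11.591)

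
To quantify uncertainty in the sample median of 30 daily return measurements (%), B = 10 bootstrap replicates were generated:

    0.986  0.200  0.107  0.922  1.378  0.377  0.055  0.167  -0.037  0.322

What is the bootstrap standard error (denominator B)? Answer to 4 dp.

Bootstrap SE is the standard deviation of the 10 replicate medians.
Mean of replicates: (0.986 + 0.200 + 0.107 + 0.922 + 1.378 + 0.377 + 0.055 + 0.167 + (-0.037) + 0.322) / 10 = 4.47700 / 10 = 0.44770
Sum of squared deviations: (+0.53830)² + (−0.24770)² + (−0.34070)² + (+0.47430)² + (+0.93030)² + (−0.07070)² + (−0.39270)² + (−0.28070)² + (−0.48470)² + (−0.12570)² = 2.04636
Variance = 2.04636 / 10 = 0.20464
SE* = √0.20464

SE* = 0.4524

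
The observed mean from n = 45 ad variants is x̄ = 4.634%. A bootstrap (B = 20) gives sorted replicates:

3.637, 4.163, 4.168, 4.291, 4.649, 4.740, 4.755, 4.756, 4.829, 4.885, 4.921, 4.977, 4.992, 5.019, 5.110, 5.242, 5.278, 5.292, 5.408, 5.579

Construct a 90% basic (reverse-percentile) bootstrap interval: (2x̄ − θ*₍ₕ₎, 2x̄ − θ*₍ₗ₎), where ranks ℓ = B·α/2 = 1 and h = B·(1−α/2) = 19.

Percentile endpoints at ranks 1 and 19: θ*₍1₎ = 3.637, θ*₍19₎ = 5.408.
Basic interval reflects these around x̄:
  lower = 2 × 4.634 − 5.408 = 3.860
  upper = 2 × 4.634 − 3.637 = 5.631

(3.860, 5.631)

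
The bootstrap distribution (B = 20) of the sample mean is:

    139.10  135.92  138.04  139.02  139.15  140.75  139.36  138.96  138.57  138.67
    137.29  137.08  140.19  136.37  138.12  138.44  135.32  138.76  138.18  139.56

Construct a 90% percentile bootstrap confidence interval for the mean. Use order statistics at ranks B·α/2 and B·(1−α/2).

(135.32, 140.19)

Sorted replicates: 135.32, 135.92, 136.37, 137.08, 137.29, 138.04, 138.12, 138.18, 138.44, 138.57, 138.67, 138.76, 138.96, 139.02, 139.10, 139.15, 139.36, 139.56, 140.19, 140.75
α = 0.10; lower rank = 20 × 0.050 = 1; upper rank = 20 × 0.950 = 19.
The 1st smallest replicate is 135.32; the 19th is 140.19.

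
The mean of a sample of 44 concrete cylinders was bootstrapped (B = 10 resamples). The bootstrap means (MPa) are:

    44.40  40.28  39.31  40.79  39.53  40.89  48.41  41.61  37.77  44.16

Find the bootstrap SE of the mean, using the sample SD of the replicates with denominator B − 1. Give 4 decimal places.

SE* = 3.1223

Bootstrap SE is the standard deviation of the 10 replicate means.
Mean of replicates: (44.40 + 40.28 + 39.31 + 40.79 + 39.53 + 40.89 + 48.41 + 41.61 + 37.77 + 44.16) / 10 = 417.15000 / 10 = 41.71500
Sum of squared deviations: (+2.68500)² + (−1.43500)² + (−2.40500)² + (−0.92500)² + (−2.18500)² + (−0.82500)² + (+6.69500)² + (−0.10500)² + (−3.94500)² + (+2.44500)² = 87.73805
Variance = 87.73805 / 9 = 9.74867
SE* = √9.74867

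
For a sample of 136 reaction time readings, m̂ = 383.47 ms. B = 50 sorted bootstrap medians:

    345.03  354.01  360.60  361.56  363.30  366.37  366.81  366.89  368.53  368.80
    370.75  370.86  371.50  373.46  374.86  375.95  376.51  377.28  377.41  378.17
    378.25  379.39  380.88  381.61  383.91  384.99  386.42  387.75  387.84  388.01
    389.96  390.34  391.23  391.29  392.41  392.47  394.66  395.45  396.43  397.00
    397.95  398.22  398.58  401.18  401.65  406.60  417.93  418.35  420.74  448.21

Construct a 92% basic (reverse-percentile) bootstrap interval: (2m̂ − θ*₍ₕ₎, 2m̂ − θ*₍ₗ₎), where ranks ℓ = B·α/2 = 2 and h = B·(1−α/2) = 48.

(348.59, 412.93)

Percentile endpoints at ranks 2 and 48: θ*₍2₎ = 354.01, θ*₍48₎ = 418.35.
Basic interval reflects these around m̂:
  lower = 2 × 383.47 − 418.35 = 348.59
  upper = 2 × 383.47 − 354.01 = 412.93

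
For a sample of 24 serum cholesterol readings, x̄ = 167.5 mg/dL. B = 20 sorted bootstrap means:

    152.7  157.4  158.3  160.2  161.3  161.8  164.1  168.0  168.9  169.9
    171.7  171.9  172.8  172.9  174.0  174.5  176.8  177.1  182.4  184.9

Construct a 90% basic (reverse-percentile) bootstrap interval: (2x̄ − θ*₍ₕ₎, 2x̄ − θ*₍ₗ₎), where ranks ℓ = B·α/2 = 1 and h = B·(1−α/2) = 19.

Percentile endpoints at ranks 1 and 19: θ*₍1₎ = 152.7, θ*₍19₎ = 182.4.
Basic interval reflects these around x̄:
  lower = 2 × 167.5 − 182.4 = 152.6
  upper = 2 × 167.5 − 152.7 = 182.3

(152.6, 182.3)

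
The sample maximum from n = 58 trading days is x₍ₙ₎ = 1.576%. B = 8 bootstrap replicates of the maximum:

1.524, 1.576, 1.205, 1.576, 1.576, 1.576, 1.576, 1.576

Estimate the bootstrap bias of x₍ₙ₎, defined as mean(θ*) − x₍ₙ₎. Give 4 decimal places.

bias = −0.0529

mean(θ*) = (1.524 + 1.576 + 1.205 + 1.576 + 1.576 + 1.576 + 1.576 + 1.576) / 8 = 1.52313
bias = 1.52313 − 1.576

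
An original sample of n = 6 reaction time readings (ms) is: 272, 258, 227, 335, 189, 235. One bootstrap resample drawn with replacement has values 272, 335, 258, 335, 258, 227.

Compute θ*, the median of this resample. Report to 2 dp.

θ* = 265.00

Sorted: 227, 258, 258, 272, 335, 335
Median = average of the two middle values = 265.00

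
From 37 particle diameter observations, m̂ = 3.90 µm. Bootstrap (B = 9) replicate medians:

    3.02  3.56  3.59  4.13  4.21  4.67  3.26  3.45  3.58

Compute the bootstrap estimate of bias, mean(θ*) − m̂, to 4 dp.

bias = −0.1811

mean(θ*) = (3.02 + 3.56 + 3.59 + 4.13 + 4.21 + 4.67 + 3.26 + 3.45 + 3.58) / 9 = 3.71889
bias = 3.71889 − 3.90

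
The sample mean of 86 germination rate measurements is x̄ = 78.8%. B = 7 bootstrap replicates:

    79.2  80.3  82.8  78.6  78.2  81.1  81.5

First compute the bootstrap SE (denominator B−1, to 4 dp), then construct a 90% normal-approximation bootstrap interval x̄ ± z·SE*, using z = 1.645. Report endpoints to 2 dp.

Mean of replicates = 80.2429; sum of squared deviations = 16.8171; SE* = √(16.8171/6) = 1.6742
Margin = 1.645 × 1.6742 = 2.754
Interval: 78.8 ± 2.754

(76.05, 81.55)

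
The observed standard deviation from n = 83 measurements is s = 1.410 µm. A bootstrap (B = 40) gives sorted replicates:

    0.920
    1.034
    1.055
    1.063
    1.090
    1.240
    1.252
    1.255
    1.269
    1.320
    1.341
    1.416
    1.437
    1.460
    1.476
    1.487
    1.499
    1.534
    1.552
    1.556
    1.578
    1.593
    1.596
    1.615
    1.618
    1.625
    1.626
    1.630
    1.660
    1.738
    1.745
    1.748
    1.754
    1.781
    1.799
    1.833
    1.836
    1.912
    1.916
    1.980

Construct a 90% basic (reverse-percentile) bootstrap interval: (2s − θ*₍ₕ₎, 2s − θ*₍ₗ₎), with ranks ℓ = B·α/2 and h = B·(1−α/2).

(0.908, 1.786)

Percentile endpoints at ranks 2 and 38: θ*₍2₎ = 1.034, θ*₍38₎ = 1.912.
Basic interval reflects these around s:
  lower = 2 × 1.410 − 1.912 = 0.908
  upper = 2 × 1.410 − 1.034 = 1.786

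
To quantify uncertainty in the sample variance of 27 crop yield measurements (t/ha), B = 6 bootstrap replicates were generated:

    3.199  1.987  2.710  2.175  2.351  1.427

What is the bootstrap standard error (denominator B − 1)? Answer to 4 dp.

SE* = 0.6090

Bootstrap SE is the standard deviation of the 6 replicate variances.
Mean of replicates: (3.199 + 1.987 + 2.710 + 2.175 + 2.351 + 1.427) / 6 = 13.84900 / 6 = 2.30817
Sum of squared deviations: (+0.89083)² + (−0.32117)² + (+0.40183)² + (−0.13317)² + (+0.04283)² + (−0.88117)² = 1.85422
Variance = 1.85422 / 5 = 0.37084
SE* = √0.37084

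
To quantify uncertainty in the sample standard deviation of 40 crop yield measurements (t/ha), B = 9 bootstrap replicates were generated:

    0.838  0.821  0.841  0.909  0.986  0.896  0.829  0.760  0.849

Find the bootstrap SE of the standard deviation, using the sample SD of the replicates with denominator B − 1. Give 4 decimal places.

SE* = 0.0642

Bootstrap SE is the standard deviation of the 9 replicate standard deviations.
Mean of replicates: (0.838 + 0.821 + 0.841 + 0.909 + 0.986 + 0.896 + 0.829 + 0.760 + 0.849) / 9 = 7.729000 / 9 = 0.858778
Sum of squared deviations: (−0.020778)² + (−0.037778)² + (−0.017778)² + (+0.050222)² + (+0.127222)² + (+0.037222)² + (−0.029778)² + (−0.098778)² + (−0.009778)² = 0.033008
Variance = 0.033008 / 8 = 0.004126
SE* = √0.004126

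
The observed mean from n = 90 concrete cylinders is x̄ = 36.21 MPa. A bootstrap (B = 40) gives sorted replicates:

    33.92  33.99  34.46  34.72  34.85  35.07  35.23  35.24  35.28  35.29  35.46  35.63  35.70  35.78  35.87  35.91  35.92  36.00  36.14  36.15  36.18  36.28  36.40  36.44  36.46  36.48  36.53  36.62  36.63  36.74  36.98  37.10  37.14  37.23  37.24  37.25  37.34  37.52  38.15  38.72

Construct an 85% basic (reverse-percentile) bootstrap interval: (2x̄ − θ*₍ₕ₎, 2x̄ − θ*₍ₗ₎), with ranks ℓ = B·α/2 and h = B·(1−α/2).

(35.08, 37.96)

Percentile endpoints at ranks 3 and 37: θ*₍3₎ = 34.46, θ*₍37₎ = 37.34.
Basic interval reflects these around x̄:
  lower = 2 × 36.21 − 37.34 = 35.08
  upper = 2 × 36.21 − 34.46 = 37.96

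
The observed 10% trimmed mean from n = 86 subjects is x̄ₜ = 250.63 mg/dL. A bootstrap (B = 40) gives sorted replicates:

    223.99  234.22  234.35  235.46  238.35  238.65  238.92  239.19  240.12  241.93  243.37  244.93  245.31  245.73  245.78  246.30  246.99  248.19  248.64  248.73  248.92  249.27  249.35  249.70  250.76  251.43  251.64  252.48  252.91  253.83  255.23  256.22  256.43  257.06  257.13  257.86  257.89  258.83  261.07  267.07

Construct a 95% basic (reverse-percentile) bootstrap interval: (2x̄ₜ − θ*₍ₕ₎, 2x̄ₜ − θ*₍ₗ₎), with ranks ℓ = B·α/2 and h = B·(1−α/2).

(240.19, 277.27)

Percentile endpoints at ranks 1 and 39: θ*₍1₎ = 223.99, θ*₍39₎ = 261.07.
Basic interval reflects these around x̄ₜ:
  lower = 2 × 250.63 − 261.07 = 240.19
  upper = 2 × 250.63 − 223.99 = 277.27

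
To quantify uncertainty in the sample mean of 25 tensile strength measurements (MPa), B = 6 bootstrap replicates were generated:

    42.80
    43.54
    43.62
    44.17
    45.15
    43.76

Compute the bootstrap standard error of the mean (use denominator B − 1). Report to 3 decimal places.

SE* = 0.781

Bootstrap SE is the standard deviation of the 6 replicate means.
Mean of replicates: (42.80 + 43.54 + 43.62 + 44.17 + 45.15 + 43.76) / 6 = 263.0400 / 6 = 43.8400
Sum of squared deviations: (−1.0400)² + (−0.3000)² + (−0.2200)² + (+0.3300)² + (+1.3100)² + (−0.0800)² = 3.0514
Variance = 3.0514 / 5 = 0.6103
SE* = √0.6103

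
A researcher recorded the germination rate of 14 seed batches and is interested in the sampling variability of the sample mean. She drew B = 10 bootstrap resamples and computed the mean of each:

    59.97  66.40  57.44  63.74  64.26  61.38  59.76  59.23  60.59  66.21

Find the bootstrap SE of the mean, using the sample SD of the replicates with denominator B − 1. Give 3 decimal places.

Bootstrap SE is the standard deviation of the 10 replicate means.
Mean of replicates: (59.97 + 66.40 + 57.44 + 63.74 + 64.26 + 61.38 + 59.76 + 59.23 + 60.59 + 66.21) / 10 = 618.9800 / 10 = 61.8980
Sum of squared deviations: (−1.9280)² + (+4.5020)² + (−4.4580)² + (+1.8420)² + (+2.3620)² + (−0.5180)² + (−2.1380)² + (−2.6680)² + (−1.3080)² + (+4.3120)² = 85.0928
Variance = 85.0928 / 9 = 9.4548
SE* = √9.4548

SE* = 3.075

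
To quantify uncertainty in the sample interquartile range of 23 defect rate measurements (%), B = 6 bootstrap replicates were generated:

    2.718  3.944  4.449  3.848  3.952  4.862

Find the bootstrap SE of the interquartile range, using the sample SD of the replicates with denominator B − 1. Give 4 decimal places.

SE* = 0.7222

Bootstrap SE is the standard deviation of the 6 replicate interquartile ranges.
Mean of replicates: (2.718 + 3.944 + 4.449 + 3.848 + 3.952 + 4.862) / 6 = 23.77300 / 6 = 3.96217
Sum of squared deviations: (−1.24417)² + (−0.01817)² + (+0.48683)² + (−0.11417)² + (−0.01017)² + (+0.89983)² = 2.60812
Variance = 2.60812 / 5 = 0.52162
SE* = √0.52162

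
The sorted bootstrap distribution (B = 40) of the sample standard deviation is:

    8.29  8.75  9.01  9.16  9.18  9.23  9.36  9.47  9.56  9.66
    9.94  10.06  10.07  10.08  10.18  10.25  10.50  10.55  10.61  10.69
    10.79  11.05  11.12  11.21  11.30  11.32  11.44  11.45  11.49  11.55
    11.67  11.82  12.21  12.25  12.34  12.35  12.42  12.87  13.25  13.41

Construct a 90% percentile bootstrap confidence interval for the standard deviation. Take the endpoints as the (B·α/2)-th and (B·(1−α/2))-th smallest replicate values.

α = 0.10; lower rank = 40 × 0.050 = 2; upper rank = 40 × 0.950 = 38.
The 2nd smallest replicate is 8.75; the 38th is 12.87.

(8.75, 12.87)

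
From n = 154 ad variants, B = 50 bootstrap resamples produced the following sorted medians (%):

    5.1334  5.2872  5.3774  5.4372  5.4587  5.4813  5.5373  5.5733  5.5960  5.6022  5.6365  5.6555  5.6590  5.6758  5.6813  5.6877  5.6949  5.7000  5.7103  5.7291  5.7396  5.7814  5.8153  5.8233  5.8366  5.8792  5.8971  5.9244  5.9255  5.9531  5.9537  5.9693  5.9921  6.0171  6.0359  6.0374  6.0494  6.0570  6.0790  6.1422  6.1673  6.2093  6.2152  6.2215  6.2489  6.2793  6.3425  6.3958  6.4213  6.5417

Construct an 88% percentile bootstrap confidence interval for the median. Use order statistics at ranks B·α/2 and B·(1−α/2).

α = 0.12; lower rank = 50 × 0.060 = 3; upper rank = 50 × 0.940 = 47.
The 3rd smallest replicate is 5.3774; the 47th is 6.3425.

(5.3774, 6.3425)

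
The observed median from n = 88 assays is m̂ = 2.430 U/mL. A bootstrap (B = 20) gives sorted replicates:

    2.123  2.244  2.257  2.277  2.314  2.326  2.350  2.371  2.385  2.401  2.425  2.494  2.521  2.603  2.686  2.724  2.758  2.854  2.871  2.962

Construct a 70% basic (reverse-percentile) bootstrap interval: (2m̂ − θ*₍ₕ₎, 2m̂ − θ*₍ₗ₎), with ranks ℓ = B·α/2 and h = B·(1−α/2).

Percentile endpoints at ranks 3 and 17: θ*₍3₎ = 2.257, θ*₍17₎ = 2.758.
Basic interval reflects these around m̂:
  lower = 2 × 2.430 − 2.758 = 2.102
  upper = 2 × 2.430 − 2.257 = 2.603

(2.102, 2.603)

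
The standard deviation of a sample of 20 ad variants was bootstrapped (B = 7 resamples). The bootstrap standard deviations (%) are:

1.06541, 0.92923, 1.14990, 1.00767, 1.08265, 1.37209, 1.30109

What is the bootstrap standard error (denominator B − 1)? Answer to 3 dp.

SE* = 0.158

Bootstrap SE is the standard deviation of the 7 replicate standard deviations.
Mean of replicates: (1.06541 + 0.92923 + 1.14990 + 1.00767 + 1.08265 + 1.37209 + 1.30109) / 7 = 7.908040 / 7 = 1.129720
Sum of squared deviations: (−0.064310)² + (−0.200490)² + (+0.020180)² + (−0.122050)² + (−0.047070)² + (+0.242370)² + (+0.171370)² = 0.149962
Variance = 0.149962 / 6 = 0.024994
SE* = √0.024994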